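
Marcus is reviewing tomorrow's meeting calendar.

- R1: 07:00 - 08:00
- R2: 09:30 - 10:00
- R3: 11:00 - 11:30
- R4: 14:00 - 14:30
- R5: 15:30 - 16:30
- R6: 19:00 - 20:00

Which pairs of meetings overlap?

Sorted by start: R1, R2, R3, R4, R5, R6.
R2 starts after R1 ends — done with R1.
R3 starts after R2 ends — done with R2.
R4 starts after R3 ends — done with R3.
R5 starts after R4 ends — done with R4.
R6 starts after R5 ends.

none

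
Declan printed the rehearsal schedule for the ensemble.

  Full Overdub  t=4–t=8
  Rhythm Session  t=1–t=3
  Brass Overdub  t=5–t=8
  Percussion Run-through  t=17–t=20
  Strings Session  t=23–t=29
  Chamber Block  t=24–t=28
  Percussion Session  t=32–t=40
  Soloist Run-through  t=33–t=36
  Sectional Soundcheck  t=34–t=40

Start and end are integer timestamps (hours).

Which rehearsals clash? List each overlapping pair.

Brass Overdub & Full Overdub, Chamber Block & Strings Session, Percussion Session & Sectional Soundcheck, Percussion Session & Soloist Run-through, Sectional Soundcheck & Soloist Run-through

Two intervals overlap when each starts before the other ends.
Sorted by start: Rhythm Session, Full Overdub, Brass Overdub, Percussion Run-through, Strings Session, Chamber Block, Percussion Session, Soloist Run-through, Sectional Soundcheck.
Full Overdub starts after Rhythm Session ends, so nothing later overlaps Rhythm Session either.
Brass Overdub starts before Full Overdub ends → Full Overdub and Brass Overdub overlap.
Percussion Run-through starts after Full Overdub ends, so nothing later overlaps Full Overdub either.
Percussion Run-through starts after Brass Overdub ends, so nothing later overlaps Brass Overdub either.
Strings Session starts after Percussion Run-through ends, so nothing later overlaps Percussion Run-through either.
Chamber Block starts before Strings Session ends → Strings Session and Chamber Block overlap.
Percussion Session starts after Strings Session ends, so nothing later overlaps Strings Session either.
Percussion Session starts after Chamber Block ends, so nothing later overlaps Chamber Block either.
Soloist Run-through starts before Percussion Session ends → Percussion Session and Soloist Run-through overlap.
Sectional Soundcheck starts before Percussion Session ends → Percussion Session and Sectional Soundcheck overlap.
Sectional Soundcheck starts before Soloist Run-through ends → Soloist Run-through and Sectional Soundcheck overlap.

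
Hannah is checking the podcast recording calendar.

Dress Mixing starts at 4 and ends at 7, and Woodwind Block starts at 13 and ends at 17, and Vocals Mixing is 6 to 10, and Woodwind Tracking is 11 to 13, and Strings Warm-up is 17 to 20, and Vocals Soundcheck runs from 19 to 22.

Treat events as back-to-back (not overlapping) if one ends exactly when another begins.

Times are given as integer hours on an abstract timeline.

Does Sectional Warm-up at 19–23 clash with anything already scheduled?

Dress Mixing: ends 7 at or before Sectional Warm-up starts 19 → clear.
Vocals Mixing: ends 10 at or before Sectional Warm-up starts 19 → clear.
Woodwind Tracking: ends 13 at or before Sectional Warm-up starts 19 → clear.
Woodwind Block: ends 17 at or before Sectional Warm-up starts 19 → clear.
Strings Warm-up: starts 17 before Sectional Warm-up ends 23, and ends 20 after Sectional Warm-up starts 19 → overlap.
Vocals Soundcheck: starts 19 before Sectional Warm-up ends 23, and ends 22 after Sectional Warm-up starts 19 → overlap.
Sectional Warm-up overlaps Strings Warm-up, Vocals Soundcheck.

Yes — it overlaps Strings Warm-up, Vocals Soundcheck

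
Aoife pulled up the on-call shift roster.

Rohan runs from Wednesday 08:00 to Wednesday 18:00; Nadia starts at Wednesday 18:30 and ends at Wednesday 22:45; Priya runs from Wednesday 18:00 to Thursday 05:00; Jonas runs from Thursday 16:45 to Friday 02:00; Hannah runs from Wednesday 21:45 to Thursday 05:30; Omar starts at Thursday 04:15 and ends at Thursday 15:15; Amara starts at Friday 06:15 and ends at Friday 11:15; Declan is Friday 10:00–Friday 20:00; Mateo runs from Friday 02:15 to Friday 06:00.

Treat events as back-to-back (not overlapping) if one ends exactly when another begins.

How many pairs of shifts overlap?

6

Sorted by start: Rohan, Priya, Nadia, Hannah, Omar, Jonas, Mateo, Amara, Declan.
Priya starts exactly when Rohan ends (back-to-back, no overlap), so Rohan has no further overlaps.
Nadia starts before Priya ends → Priya and Nadia overlap.
Hannah starts before Priya ends → Priya and Hannah overlap.
Omar starts before Priya ends → Priya and Omar overlap.
Jonas starts after Priya ends, so Priya has no further overlaps.
Hannah starts before Nadia ends → Nadia and Hannah overlap.
Omar starts after Nadia ends, so Nadia has no further overlaps.
Omar starts before Hannah ends → Hannah and Omar overlap.
Jonas starts after Hannah ends, so Hannah has no further overlaps.
Jonas starts after Omar ends, so Omar has no further overlaps.
Mateo starts after Jonas ends, so Jonas has no further overlaps.
Amara starts after Mateo ends, so Mateo has no further overlaps.
Declan starts before Amara ends → Amara and Declan overlap.
Overlapping pairs: Amara & Declan, Hannah & Nadia, Hannah & Omar, Hannah & Priya, Nadia & Priya, Omar & Priya — 6 in total.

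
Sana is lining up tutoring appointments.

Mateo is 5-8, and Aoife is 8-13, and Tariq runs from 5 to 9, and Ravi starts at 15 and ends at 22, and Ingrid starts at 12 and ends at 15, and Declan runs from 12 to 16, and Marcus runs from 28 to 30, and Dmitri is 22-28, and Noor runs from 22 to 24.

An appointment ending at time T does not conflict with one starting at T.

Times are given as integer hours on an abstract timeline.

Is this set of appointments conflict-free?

Sorted by start: Mateo, Tariq, Aoife, Ingrid, Declan, Ravi, Dmitri, Noor, Marcus.
Tariq starts before Mateo ends → Mateo and Tariq overlap.
That's a conflict, so the schedule is not conflict-free.

No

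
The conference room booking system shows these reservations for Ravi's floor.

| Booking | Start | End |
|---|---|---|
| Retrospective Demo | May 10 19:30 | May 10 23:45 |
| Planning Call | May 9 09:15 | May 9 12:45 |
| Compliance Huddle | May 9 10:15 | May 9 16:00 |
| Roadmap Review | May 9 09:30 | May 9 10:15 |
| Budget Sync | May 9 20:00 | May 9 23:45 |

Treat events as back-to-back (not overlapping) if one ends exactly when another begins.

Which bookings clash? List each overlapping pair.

Sorted by start: Planning Call, Roadmap Review, Compliance Huddle, Budget Sync, Retrospective Demo.
Roadmap Review starts before Planning Call ends → Planning Call and Roadmap Review overlap.
Compliance Huddle starts before Planning Call ends → Planning Call and Compliance Huddle overlap.
Budget Sync starts after Planning Call ends, so Planning Call has no further overlaps.
Compliance Huddle starts exactly when Roadmap Review ends (back-to-back, no overlap), so Roadmap Review has no further overlaps.
Budget Sync starts after Compliance Huddle ends, so Compliance Huddle has no further overlaps.
Retrospective Demo starts after Budget Sync ends.

Compliance Huddle & Planning Call, Planning Call & Roadmap Review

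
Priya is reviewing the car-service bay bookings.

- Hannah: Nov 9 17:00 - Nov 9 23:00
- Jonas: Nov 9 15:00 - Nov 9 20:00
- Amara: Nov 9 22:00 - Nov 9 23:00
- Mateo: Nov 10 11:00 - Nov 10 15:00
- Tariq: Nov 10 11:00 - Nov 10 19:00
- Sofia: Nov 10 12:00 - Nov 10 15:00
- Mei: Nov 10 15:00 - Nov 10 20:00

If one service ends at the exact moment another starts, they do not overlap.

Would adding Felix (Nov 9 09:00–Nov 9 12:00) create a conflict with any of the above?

Jonas: starts Nov 9 15:00 at or after Felix ends Nov 9 12:00 → clear.
Hannah: starts Nov 9 17:00 at or after Felix ends Nov 9 12:00 → clear.
Amara: starts Nov 9 22:00 at or after Felix ends Nov 9 12:00 → clear.
Mateo: starts Nov 10 11:00 at or after Felix ends Nov 9 12:00 → clear.
Tariq: starts Nov 10 11:00 at or after Felix ends Nov 9 12:00 → clear.
Sofia: starts Nov 10 12:00 at or after Felix ends Nov 9 12:00 → clear.
Mei: starts Nov 10 15:00 at or after Felix ends Nov 9 12:00 → clear.

No — it doesn't clash with anything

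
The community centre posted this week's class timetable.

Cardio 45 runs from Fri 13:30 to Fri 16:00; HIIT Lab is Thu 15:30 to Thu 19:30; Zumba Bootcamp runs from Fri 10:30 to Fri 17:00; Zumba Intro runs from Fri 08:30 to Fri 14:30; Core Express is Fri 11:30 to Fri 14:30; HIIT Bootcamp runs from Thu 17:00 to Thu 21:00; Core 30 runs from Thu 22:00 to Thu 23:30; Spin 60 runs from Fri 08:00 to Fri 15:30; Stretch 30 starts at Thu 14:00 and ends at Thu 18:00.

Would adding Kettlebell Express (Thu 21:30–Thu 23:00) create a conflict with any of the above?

Stretch 30: ends Thu 18:00 at or before Kettlebell Express starts Thu 21:30 → clear.
HIIT Lab: ends Thu 19:30 at or before Kettlebell Express starts Thu 21:30 → clear.
HIIT Bootcamp: ends Thu 21:00 at or before Kettlebell Express starts Thu 21:30 → clear.
Core 30: starts Thu 22:00 before Kettlebell Express ends Thu 23:00, and ends Thu 23:30 after Kettlebell Express starts Thu 21:30 → overlap.
Spin 60: starts Fri 08:00 at or after Kettlebell Express ends Thu 23:00 → clear.
Zumba Intro: starts Fri 08:30 at or after Kettlebell Express ends Thu 23:00 → clear.
Zumba Bootcamp: starts Fri 10:30 at or after Kettlebell Express ends Thu 23:00 → clear.
Core Express: starts Fri 11:30 at or after Kettlebell Express ends Thu 23:00 → clear.
Cardio 45: starts Fri 13:30 at or after Kettlebell Express ends Thu 23:00 → clear.
Kettlebell Express overlaps Core 30.

Yes — it overlaps Core 30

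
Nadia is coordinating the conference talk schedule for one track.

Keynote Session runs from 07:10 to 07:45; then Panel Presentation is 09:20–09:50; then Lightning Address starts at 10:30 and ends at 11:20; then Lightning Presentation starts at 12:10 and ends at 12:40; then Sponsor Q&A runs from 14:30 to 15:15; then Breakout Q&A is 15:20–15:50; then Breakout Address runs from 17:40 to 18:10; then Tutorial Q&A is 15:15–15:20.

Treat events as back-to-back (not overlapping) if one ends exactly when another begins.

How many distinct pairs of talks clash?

Sorted by start: Keynote Session, Panel Presentation, Lightning Address, Lightning Presentation, Sponsor Q&A, Tutorial Q&A, Breakout Q&A, Breakout Address.
Panel Presentation starts after Keynote Session ends, so Keynote Session has no further overlaps.
Lightning Address starts after Panel Presentation ends, so Panel Presentation has no further overlaps.
Lightning Presentation starts after Lightning Address ends, so Lightning Address has no further overlaps.
Sponsor Q&A starts after Lightning Presentation ends, so Lightning Presentation has no further overlaps.
Tutorial Q&A starts exactly when Sponsor Q&A ends (back-to-back, no overlap), so Sponsor Q&A has no further overlaps.
Breakout Q&A starts exactly when Tutorial Q&A ends (back-to-back, no overlap), so Tutorial Q&A has no further overlaps.
Breakout Address starts after Breakout Q&A ends.
No pair overlaps.

0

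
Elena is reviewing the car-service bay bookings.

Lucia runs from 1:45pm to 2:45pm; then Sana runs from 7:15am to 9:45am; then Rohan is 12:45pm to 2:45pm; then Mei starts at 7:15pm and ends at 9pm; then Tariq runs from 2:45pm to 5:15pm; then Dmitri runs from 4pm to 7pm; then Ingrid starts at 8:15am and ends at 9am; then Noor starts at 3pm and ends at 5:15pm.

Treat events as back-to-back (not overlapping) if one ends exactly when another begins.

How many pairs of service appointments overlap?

Sorted by start: Sana, Ingrid, Rohan, Lucia, Tariq, Noor, Dmitri, Mei.
Ingrid starts before Sana ends → Sana and Ingrid overlap.
Rohan starts after Sana ends; Sana is clear from here.
Rohan starts after Ingrid ends; Ingrid is clear from here.
Lucia starts before Rohan ends → Rohan and Lucia overlap.
Tariq starts exactly when Rohan ends (back-to-back, no overlap); Rohan is clear from here.
Tariq starts exactly when Lucia ends (back-to-back, no overlap); Lucia is clear from here.
Noor starts before Tariq ends → Tariq and Noor overlap.
Dmitri starts before Tariq ends → Tariq and Dmitri overlap.
Mei starts after Tariq ends.
Dmitri starts before Noor ends → Noor and Dmitri overlap.
Mei starts after Noor ends.
Mei starts after Dmitri ends.
Overlapping pairs: Dmitri & Noor, Dmitri & Tariq, Ingrid & Sana, Lucia & Rohan, Noor & Tariq — 5 in total.

5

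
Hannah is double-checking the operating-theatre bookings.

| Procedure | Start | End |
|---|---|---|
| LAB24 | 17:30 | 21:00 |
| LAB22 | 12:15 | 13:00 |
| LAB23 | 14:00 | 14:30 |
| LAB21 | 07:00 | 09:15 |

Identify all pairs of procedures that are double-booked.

Sorted by start: LAB21, LAB22, LAB23, LAB24.
LAB22 starts after LAB21 ends; LAB21 is clear from here.
LAB23 starts after LAB22 ends; LAB22 is clear from here.
LAB24 starts after LAB23 ends.

none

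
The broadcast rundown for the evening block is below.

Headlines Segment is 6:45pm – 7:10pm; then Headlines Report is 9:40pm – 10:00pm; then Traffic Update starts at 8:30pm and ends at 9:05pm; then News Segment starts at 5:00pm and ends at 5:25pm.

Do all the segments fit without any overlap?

Check each pair: they overlap iff neither finishes before the other starts.
Sorted by start: News Segment, Headlines Segment, Traffic Update, Headlines Report.
Headlines Segment starts after News Segment ends — done with News Segment.
Traffic Update starts after Headlines Segment ends — done with Headlines Segment.
Headlines Report starts after Traffic Update ends.
Every pair is clear; the schedule has no overlaps.

Yes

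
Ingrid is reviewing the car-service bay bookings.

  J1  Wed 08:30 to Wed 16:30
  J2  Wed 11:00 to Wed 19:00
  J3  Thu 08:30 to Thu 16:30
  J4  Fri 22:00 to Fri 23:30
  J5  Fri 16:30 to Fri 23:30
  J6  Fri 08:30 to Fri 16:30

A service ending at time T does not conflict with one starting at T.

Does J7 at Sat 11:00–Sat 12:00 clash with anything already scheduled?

J1: ends Wed 16:30 at or before J7 starts Sat 11:00 → clear.
J2: ends Wed 19:00 at or before J7 starts Sat 11:00 → clear.
J3: ends Thu 16:30 at or before J7 starts Sat 11:00 → clear.
J6: ends Fri 16:30 at or before J7 starts Sat 11:00 → clear.
J5: ends Fri 23:30 at or before J7 starts Sat 11:00 → clear.
J4: ends Fri 23:30 at or before J7 starts Sat 11:00 → clear.

No — it doesn't clash with anything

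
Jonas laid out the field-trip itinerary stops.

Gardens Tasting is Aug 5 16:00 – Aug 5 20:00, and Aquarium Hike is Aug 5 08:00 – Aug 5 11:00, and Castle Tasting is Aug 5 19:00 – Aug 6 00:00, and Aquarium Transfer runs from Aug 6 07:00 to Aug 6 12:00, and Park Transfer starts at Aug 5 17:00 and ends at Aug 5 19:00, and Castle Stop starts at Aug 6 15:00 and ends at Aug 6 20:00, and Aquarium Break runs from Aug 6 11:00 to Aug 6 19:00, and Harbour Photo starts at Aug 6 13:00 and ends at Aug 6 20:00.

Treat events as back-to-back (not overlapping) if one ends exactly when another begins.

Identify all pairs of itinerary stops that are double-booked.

Aquarium Break & Aquarium Transfer, Aquarium Break & Castle Stop, Aquarium Break & Harbour Photo, Castle Stop & Harbour Photo, Castle Tasting & Gardens Tasting, Gardens Tasting & Park Transfer

Sorted by start: Aquarium Hike, Gardens Tasting, Park Transfer, Castle Tasting, Aquarium Transfer, Aquarium Break, Harbour Photo, Castle Stop.
Gardens Tasting starts after Aquarium Hike ends; Aquarium Hike is clear from here.
Park Transfer starts before Gardens Tasting ends → Gardens Tasting and Park Transfer overlap.
Castle Tasting starts before Gardens Tasting ends → Gardens Tasting and Castle Tasting overlap.
Aquarium Transfer starts after Gardens Tasting ends; Gardens Tasting is clear from here.
Castle Tasting starts exactly when Park Transfer ends (back-to-back, no overlap); Park Transfer is clear from here.
Aquarium Transfer starts after Castle Tasting ends; Castle Tasting is clear from here.
Aquarium Break starts before Aquarium Transfer ends → Aquarium Transfer and Aquarium Break overlap.
Harbour Photo starts after Aquarium Transfer ends; Aquarium Transfer is clear from here.
Harbour Photo starts before Aquarium Break ends → Aquarium Break and Harbour Photo overlap.
Castle Stop starts before Aquarium Break ends → Aquarium Break and Castle Stop overlap.
Castle Stop starts before Harbour Photo ends → Harbour Photo and Castle Stop overlap.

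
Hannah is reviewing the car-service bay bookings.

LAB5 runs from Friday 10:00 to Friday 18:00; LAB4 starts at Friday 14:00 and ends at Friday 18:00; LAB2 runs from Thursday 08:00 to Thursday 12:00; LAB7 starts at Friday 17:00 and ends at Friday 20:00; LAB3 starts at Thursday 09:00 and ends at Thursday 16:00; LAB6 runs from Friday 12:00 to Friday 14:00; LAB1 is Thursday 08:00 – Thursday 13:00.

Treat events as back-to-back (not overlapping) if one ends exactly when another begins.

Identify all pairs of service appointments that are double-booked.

LAB1 & LAB2, LAB1 & LAB3, LAB2 & LAB3, LAB4 & LAB5, LAB4 & LAB7, LAB5 & LAB6, LAB5 & LAB7

Two intervals overlap when each starts before the other ends.
Sorted by start: LAB1, LAB2, LAB3, LAB5, LAB6, LAB4, LAB7.
LAB2 starts before LAB1 ends → LAB1 and LAB2 overlap.
LAB3 starts before LAB1 ends → LAB1 and LAB3 overlap.
LAB5 starts after LAB1 ends, so nothing later overlaps LAB1 either.
LAB3 starts before LAB2 ends → LAB2 and LAB3 overlap.
LAB5 starts after LAB2 ends, so nothing later overlaps LAB2 either.
LAB5 starts after LAB3 ends, so nothing later overlaps LAB3 either.
LAB6 starts before LAB5 ends → LAB5 and LAB6 overlap.
LAB4 starts before LAB5 ends → LAB5 and LAB4 overlap.
LAB7 starts before LAB5 ends → LAB5 and LAB7 overlap.
LAB4 starts exactly when LAB6 ends (back-to-back, no overlap), so nothing later overlaps LAB6 either.
LAB7 starts before LAB4 ends → LAB4 and LAB7 overlap.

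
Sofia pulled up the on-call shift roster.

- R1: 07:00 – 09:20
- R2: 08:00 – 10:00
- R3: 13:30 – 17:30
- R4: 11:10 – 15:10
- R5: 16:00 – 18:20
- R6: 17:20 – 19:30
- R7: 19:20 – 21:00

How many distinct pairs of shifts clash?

Sorted by start: R1, R2, R4, R3, R5, R6, R7.
R2 starts before R1 ends → R1 and R2 overlap.
R4 starts after R1 ends, so R1 has no further overlaps.
R4 starts after R2 ends, so R2 has no further overlaps.
R3 starts before R4 ends → R4 and R3 overlap.
R5 starts after R4 ends, so R4 has no further overlaps.
R5 starts before R3 ends → R3 and R5 overlap.
R6 starts before R3 ends → R3 and R6 overlap.
R7 starts after R3 ends.
R6 starts before R5 ends → R5 and R6 overlap.
R7 starts after R5 ends.
R7 starts before R6 ends → R6 and R7 overlap.
Overlapping pairs: R1 & R2, R3 & R4, R3 & R5, R3 & R6, R5 & R6, R6 & R7 — 6 in total.

6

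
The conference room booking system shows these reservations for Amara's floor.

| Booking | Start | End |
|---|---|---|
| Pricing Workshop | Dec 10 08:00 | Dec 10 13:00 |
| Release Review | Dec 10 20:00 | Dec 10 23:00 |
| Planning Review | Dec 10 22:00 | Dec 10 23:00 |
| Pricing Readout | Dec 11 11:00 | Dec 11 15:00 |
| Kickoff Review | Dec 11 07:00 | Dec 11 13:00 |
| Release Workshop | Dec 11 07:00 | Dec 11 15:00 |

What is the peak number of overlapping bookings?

Sort all start/end points and keep a running count:
Dec 10 08:00 start Pricing Workshop → 1
Dec 10 13:00 end Pricing Workshop → 0
Dec 10 20:00 start Release Review → 1
Dec 10 22:00 start Planning Review → 2
Dec 10 23:00 end Planning Review → 1
Dec 10 23:00 end Release Review → 0
Dec 11 07:00 start Kickoff Review → 1
Dec 11 07:00 start Release Workshop → 2
Dec 11 11:00 start Pricing Readout → 3
Dec 11 13:00 end Kickoff Review → 2
Dec 11 15:00 end Pricing Readout → 1
Dec 11 15:00 end Release Workshop → 0
Peak is 3, at Dec 11 11:00 (Kickoff Review, Pricing Readout, Release Workshop).

3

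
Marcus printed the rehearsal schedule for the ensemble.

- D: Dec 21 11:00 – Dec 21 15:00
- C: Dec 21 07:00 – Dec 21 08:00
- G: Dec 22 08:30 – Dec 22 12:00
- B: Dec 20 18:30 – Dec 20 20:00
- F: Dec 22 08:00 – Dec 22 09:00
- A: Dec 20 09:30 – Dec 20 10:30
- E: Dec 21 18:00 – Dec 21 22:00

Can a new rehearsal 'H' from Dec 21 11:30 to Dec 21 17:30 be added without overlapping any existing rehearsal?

No — it overlaps D

A: ends Dec 20 10:30 at or before H starts Dec 21 11:30 → clear.
B: ends Dec 20 20:00 at or before H starts Dec 21 11:30 → clear.
C: ends Dec 21 08:00 at or before H starts Dec 21 11:30 → clear.
D: starts Dec 21 11:00 before H ends Dec 21 17:30, and ends Dec 21 15:00 after H starts Dec 21 11:30 → overlap.
E: starts Dec 21 18:00 at or after H ends Dec 21 17:30 → clear.
F: starts Dec 22 08:00 at or after H ends Dec 21 17:30 → clear.
G: starts Dec 22 08:30 at or after H ends Dec 21 17:30 → clear.
H overlaps D.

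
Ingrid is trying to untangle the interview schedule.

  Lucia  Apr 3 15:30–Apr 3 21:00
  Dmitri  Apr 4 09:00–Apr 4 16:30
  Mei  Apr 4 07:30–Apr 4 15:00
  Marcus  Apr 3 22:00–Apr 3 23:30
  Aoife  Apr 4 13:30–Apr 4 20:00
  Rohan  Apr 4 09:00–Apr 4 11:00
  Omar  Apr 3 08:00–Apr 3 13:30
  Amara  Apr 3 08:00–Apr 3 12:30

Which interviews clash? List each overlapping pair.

Amara & Omar, Aoife & Dmitri, Aoife & Mei, Dmitri & Mei, Dmitri & Rohan, Mei & Rohan

Sorted by start: Amara, Omar, Lucia, Marcus, Mei, Rohan, Dmitri, Aoife.
Omar starts before Amara ends → Amara and Omar overlap.
Lucia starts after Amara ends — done with Amara.
Lucia starts after Omar ends — done with Omar.
Marcus starts after Lucia ends — done with Lucia.
Mei starts after Marcus ends — done with Marcus.
Rohan starts before Mei ends → Mei and Rohan overlap.
Dmitri starts before Mei ends → Mei and Dmitri overlap.
Aoife starts before Mei ends → Mei and Aoife overlap.
Dmitri starts before Rohan ends → Rohan and Dmitri overlap.
Aoife starts after Rohan ends.
Aoife starts before Dmitri ends → Dmitri and Aoife overlap.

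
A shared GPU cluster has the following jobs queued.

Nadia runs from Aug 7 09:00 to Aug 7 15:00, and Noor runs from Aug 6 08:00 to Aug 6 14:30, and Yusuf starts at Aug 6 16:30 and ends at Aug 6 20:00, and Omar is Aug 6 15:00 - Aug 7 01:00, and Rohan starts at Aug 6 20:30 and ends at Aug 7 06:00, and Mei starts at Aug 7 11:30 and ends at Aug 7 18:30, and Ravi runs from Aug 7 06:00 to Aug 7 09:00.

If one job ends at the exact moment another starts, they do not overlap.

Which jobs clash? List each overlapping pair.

Mei & Nadia, Omar & Rohan, Omar & Yusuf

Two intervals overlap when each starts before the other ends.
Sorted by start: Noor, Omar, Yusuf, Rohan, Ravi, Nadia, Mei.
Omar starts after Noor ends; Noor is clear from here.
Yusuf starts before Omar ends → Omar and Yusuf overlap.
Rohan starts before Omar ends → Omar and Rohan overlap.
Ravi starts after Omar ends; Omar is clear from here.
Rohan starts after Yusuf ends; Yusuf is clear from here.
Ravi starts exactly when Rohan ends (back-to-back, no overlap); Rohan is clear from here.
Nadia starts exactly when Ravi ends (back-to-back, no overlap); Ravi is clear from here.
Mei starts before Nadia ends → Nadia and Mei overlap.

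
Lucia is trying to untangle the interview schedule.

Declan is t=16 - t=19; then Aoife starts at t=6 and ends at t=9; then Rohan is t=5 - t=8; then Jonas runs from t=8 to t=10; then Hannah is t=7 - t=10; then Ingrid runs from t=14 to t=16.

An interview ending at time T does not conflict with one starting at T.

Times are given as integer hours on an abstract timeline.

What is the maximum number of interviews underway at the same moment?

Walk through starts and ends in time order (an end at T is processed before a start at T):
t=5 start Rohan → 1
t=6 start Aoife → 2
t=7 start Hannah → 3
t=8 end Rohan → 2
t=8 start Jonas → 3
t=9 end Aoife → 2
t=10 end Hannah → 1
t=10 end Jonas → 0
t=14 start Ingrid → 1
t=16 end Ingrid → 0
t=16 start Declan → 1
t=19 end Declan → 0
Peak is 3, at t=7 (Aoife, Hannah, Rohan).

3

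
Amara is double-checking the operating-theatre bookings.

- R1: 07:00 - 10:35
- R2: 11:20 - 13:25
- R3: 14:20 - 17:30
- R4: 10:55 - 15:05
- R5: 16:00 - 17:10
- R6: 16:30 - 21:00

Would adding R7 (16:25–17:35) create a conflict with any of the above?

R1: ends 10:35 at or before R7 starts 16:25 → clear.
R4: ends 15:05 at or before R7 starts 16:25 → clear.
R2: ends 13:25 at or before R7 starts 16:25 → clear.
R3: starts 14:20 before R7 ends 17:35, and ends 17:30 after R7 starts 16:25 → overlap.
R5: starts 16:00 before R7 ends 17:35, and ends 17:10 after R7 starts 16:25 → overlap.
R6: starts 16:30 before R7 ends 17:35, and ends 21:00 after R7 starts 16:25 → overlap.
R7 overlaps R3, R5, R6.

Yes — it overlaps R3, R5, R6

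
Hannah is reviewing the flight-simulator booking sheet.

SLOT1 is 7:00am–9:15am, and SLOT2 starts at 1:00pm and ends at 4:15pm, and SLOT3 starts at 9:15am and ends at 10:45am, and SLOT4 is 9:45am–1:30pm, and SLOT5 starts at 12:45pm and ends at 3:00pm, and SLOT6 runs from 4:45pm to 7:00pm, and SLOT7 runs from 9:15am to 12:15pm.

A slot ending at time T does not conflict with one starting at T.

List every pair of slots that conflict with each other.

Two intervals overlap when each starts before the other ends.
Sorted by start: SLOT1, SLOT3, SLOT7, SLOT4, SLOT5, SLOT2, SLOT6.
SLOT3 starts exactly when SLOT1 ends (back-to-back, no overlap); SLOT1 is clear from here.
SLOT7 starts before SLOT3 ends → SLOT3 and SLOT7 overlap.
SLOT4 starts before SLOT3 ends → SLOT3 and SLOT4 overlap.
SLOT5 starts after SLOT3 ends; SLOT3 is clear from here.
SLOT4 starts before SLOT7 ends → SLOT7 and SLOT4 overlap.
SLOT5 starts after SLOT7 ends; SLOT7 is clear from here.
SLOT5 starts before SLOT4 ends → SLOT4 and SLOT5 overlap.
SLOT2 starts before SLOT4 ends → SLOT4 and SLOT2 overlap.
SLOT6 starts after SLOT4 ends.
SLOT2 starts before SLOT5 ends → SLOT5 and SLOT2 overlap.
SLOT6 starts after SLOT5 ends.
SLOT6 starts after SLOT2 ends.

SLOT2 & SLOT4, SLOT2 & SLOT5, SLOT3 & SLOT4, SLOT3 & SLOT7, SLOT4 & SLOT5, SLOT4 & SLOT7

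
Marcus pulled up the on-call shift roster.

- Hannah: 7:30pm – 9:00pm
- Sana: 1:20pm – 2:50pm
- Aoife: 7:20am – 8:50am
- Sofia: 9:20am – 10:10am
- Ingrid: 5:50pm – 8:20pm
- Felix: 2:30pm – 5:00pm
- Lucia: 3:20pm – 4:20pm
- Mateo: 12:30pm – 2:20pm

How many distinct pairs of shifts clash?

Sorted by start: Aoife, Sofia, Mateo, Sana, Felix, Lucia, Ingrid, Hannah.
Sofia starts after Aoife ends; Aoife is clear from here.
Mateo starts after Sofia ends; Sofia is clear from here.
Sana starts before Mateo ends → Mateo and Sana overlap.
Felix starts after Mateo ends; Mateo is clear from here.
Felix starts before Sana ends → Sana and Felix overlap.
Lucia starts after Sana ends; Sana is clear from here.
Lucia starts before Felix ends → Felix and Lucia overlap.
Ingrid starts after Felix ends; Felix is clear from here.
Ingrid starts after Lucia ends; Lucia is clear from here.
Hannah starts before Ingrid ends → Ingrid and Hannah overlap.
Overlapping pairs: Felix & Lucia, Felix & Sana, Hannah & Ingrid, Mateo & Sana — 4 in total.

4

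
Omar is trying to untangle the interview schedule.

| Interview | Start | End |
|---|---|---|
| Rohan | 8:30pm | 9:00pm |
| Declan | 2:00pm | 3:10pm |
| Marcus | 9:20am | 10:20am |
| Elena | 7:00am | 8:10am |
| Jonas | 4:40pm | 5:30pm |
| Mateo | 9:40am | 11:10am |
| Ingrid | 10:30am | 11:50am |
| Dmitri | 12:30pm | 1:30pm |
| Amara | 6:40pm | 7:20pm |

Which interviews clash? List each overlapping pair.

Check each pair: they overlap iff neither finishes before the other starts.
Sorted by start: Elena, Marcus, Mateo, Ingrid, Dmitri, Declan, Jonas, Amara, Rohan.
Marcus starts after Elena ends, so nothing later overlaps Elena either.
Mateo starts before Marcus ends → Marcus and Mateo overlap.
Ingrid starts after Marcus ends, so nothing later overlaps Marcus either.
Ingrid starts before Mateo ends → Mateo and Ingrid overlap.
Dmitri starts after Mateo ends, so nothing later overlaps Mateo either.
Dmitri starts after Ingrid ends, so nothing later overlaps Ingrid either.
Declan starts after Dmitri ends, so nothing later overlaps Dmitri either.
Jonas starts after Declan ends, so nothing later overlaps Declan either.
Amara starts after Jonas ends, so nothing later overlaps Jonas either.
Rohan starts after Amara ends.

Ingrid & Mateo, Marcus & Mateo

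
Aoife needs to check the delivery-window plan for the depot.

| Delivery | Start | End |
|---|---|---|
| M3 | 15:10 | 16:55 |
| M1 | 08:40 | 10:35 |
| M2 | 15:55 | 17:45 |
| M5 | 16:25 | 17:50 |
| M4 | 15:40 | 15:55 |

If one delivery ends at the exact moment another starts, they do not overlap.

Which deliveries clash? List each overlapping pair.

Check each pair: they overlap iff neither finishes before the other starts.
Sorted by start: M1, M3, M4, M2, M5.
M3 starts after M1 ends, so M1 has no further overlaps.
M4 starts before M3 ends → M3 and M4 overlap.
M2 starts before M3 ends → M3 and M2 overlap.
M5 starts before M3 ends → M3 and M5 overlap.
M2 starts exactly when M4 ends (back-to-back, no overlap), so M4 has no further overlaps.
M5 starts before M2 ends → M2 and M5 overlap.

M2 & M3, M2 & M5, M3 & M4, M3 & M5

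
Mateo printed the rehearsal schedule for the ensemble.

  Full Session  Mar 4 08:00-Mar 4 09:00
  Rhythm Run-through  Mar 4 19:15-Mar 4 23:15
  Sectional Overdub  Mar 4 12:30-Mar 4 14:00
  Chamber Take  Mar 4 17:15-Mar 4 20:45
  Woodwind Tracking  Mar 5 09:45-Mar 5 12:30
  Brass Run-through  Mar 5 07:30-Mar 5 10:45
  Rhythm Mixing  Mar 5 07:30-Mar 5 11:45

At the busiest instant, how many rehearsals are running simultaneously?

3

Walk through starts and ends in time order (an end at T is processed before a start at T):
Mar 4 08:00 start Full Session → 1
Mar 4 09:00 end Full Session → 0
Mar 4 12:30 start Sectional Overdub → 1
Mar 4 14:00 end Sectional Overdub → 0
Mar 4 17:15 start Chamber Take → 1
Mar 4 19:15 start Rhythm Run-through → 2
Mar 4 20:45 end Chamber Take → 1
Mar 4 23:15 end Rhythm Run-through → 0
Mar 5 07:30 start Brass Run-through → 1
Mar 5 07:30 start Rhythm Mixing → 2
Mar 5 09:45 start Woodwind Tracking → 3
Mar 5 10:45 end Brass Run-through → 2
Mar 5 11:45 end Rhythm Mixing → 1
Mar 5 12:30 end Woodwind Tracking → 0
Peak is 3, at Mar 5 09:45 (Brass Run-through, Rhythm Mixing, Woodwind Tracking).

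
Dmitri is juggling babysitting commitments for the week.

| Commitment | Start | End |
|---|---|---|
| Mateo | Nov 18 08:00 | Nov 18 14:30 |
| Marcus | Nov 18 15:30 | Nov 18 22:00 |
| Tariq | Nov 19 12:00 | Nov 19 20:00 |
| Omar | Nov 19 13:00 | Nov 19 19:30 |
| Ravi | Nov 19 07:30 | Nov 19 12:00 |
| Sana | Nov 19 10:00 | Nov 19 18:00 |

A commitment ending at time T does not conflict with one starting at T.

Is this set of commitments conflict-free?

No

Sorted by start: Mateo, Marcus, Ravi, Sana, Tariq, Omar.
Marcus starts after Mateo ends, so Mateo has no further overlaps.
Ravi starts after Marcus ends, so Marcus has no further overlaps.
Sana starts before Ravi ends → Ravi and Sana overlap.
That's a conflict, so the schedule is not conflict-free.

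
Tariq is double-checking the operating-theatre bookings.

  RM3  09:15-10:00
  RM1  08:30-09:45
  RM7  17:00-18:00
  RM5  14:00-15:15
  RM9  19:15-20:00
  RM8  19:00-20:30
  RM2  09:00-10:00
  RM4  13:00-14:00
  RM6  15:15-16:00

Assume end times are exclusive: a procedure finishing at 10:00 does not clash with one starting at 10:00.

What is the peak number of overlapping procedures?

3

Sort all start/end points and keep a running count:
08:30 start RM1 → 1
09:00 start RM2 → 2
09:15 start RM3 → 3
09:45 end RM1 → 2
10:00 end RM2 → 1
10:00 end RM3 → 0
13:00 start RM4 → 1
14:00 end RM4 → 0
14:00 start RM5 → 1
15:15 end RM5 → 0
15:15 start RM6 → 1
16:00 end RM6 → 0
17:00 start RM7 → 1
18:00 end RM7 → 0
19:00 start RM8 → 1
19:15 start RM9 → 2
20:00 end RM9 → 1
20:30 end RM8 → 0
Peak is 3, at 09:15 (RM1, RM2, RM3).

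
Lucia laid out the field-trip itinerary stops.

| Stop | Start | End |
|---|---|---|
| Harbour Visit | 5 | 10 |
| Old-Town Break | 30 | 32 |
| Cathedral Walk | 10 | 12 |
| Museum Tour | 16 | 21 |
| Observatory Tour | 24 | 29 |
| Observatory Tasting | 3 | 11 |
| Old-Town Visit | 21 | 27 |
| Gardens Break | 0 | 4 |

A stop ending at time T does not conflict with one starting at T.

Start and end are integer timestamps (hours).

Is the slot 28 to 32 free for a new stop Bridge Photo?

Gardens Break: ends 4 at or before Bridge Photo starts 28 → clear.
Observatory Tasting: ends 11 at or before Bridge Photo starts 28 → clear.
Harbour Visit: ends 10 at or before Bridge Photo starts 28 → clear.
Cathedral Walk: ends 12 at or before Bridge Photo starts 28 → clear.
Museum Tour: ends 21 at or before Bridge Photo starts 28 → clear.
Old-Town Visit: ends 27 at or before Bridge Photo starts 28 → clear.
Observatory Tour: starts 24 before Bridge Photo ends 32, and ends 29 after Bridge Photo starts 28 → overlap.
Old-Town Break: starts 30 before Bridge Photo ends 32, and ends 32 after Bridge Photo starts 28 → overlap.
Bridge Photo overlaps Observatory Tour, Old-Town Break.

No — it overlaps Observatory Tour, Old-Town Break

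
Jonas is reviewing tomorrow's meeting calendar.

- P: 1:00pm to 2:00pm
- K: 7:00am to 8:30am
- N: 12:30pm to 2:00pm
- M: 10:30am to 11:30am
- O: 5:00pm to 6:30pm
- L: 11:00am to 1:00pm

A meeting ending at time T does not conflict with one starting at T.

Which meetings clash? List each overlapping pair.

Sorted by start: K, M, L, N, P, O.
M starts after K ends, so nothing later overlaps K either.
L starts before M ends → M and L overlap.
N starts after M ends, so nothing later overlaps M either.
N starts before L ends → L and N overlap.
P starts exactly when L ends (back-to-back, no overlap), so nothing later overlaps L either.
P starts before N ends → N and P overlap.
O starts after N ends.
O starts after P ends.

L & M, L & N, N & P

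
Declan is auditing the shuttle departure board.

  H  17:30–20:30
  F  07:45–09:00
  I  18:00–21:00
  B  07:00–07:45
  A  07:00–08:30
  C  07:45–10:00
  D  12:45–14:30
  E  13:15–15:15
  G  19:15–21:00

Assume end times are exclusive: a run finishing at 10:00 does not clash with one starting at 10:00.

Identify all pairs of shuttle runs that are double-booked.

Sorted by start: A, B, C, F, D, E, H, I, G.
B starts before A ends → A and B overlap.
C starts before A ends → A and C overlap.
F starts before A ends → A and F overlap.
D starts after A ends, so nothing later overlaps A either.
C starts exactly when B ends (back-to-back, no overlap), so nothing later overlaps B either.
F starts before C ends → C and F overlap.
D starts after C ends, so nothing later overlaps C either.
D starts after F ends, so nothing later overlaps F either.
E starts before D ends → D and E overlap.
H starts after D ends, so nothing later overlaps D either.
H starts after E ends, so nothing later overlaps E either.
I starts before H ends → H and I overlap.
G starts before H ends → H and G overlap.
G starts before I ends → I and G overlap.

A & B, A & C, A & F, C & F, D & E, G & H, G & I, H & I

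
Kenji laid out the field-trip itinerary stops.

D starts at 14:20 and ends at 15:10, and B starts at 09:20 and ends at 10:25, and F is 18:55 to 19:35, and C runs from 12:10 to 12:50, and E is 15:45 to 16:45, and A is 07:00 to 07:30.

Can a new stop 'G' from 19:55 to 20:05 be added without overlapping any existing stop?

Yes — the slot is free

A: ends 07:30 at or before G starts 19:55 → clear.
B: ends 10:25 at or before G starts 19:55 → clear.
C: ends 12:50 at or before G starts 19:55 → clear.
D: ends 15:10 at or before G starts 19:55 → clear.
E: ends 16:45 at or before G starts 19:55 → clear.
F: ends 19:35 at or before G starts 19:55 → clear.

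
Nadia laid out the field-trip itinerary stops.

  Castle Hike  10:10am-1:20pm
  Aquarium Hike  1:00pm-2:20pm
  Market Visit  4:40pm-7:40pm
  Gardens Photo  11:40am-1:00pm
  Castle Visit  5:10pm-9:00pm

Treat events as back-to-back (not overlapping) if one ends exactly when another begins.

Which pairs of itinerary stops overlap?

Sorted by start: Castle Hike, Gardens Photo, Aquarium Hike, Market Visit, Castle Visit.
Gardens Photo starts before Castle Hike ends → Castle Hike and Gardens Photo overlap.
Aquarium Hike starts before Castle Hike ends → Castle Hike and Aquarium Hike overlap.
Market Visit starts after Castle Hike ends, so Castle Hike has no further overlaps.
Aquarium Hike starts exactly when Gardens Photo ends (back-to-back, no overlap), so Gardens Photo has no further overlaps.
Market Visit starts after Aquarium Hike ends, so Aquarium Hike has no further overlaps.
Castle Visit starts before Market Visit ends → Market Visit and Castle Visit overlap.

Aquarium Hike & Castle Hike, Castle Hike & Gardens Photo, Castle Visit & Market Visit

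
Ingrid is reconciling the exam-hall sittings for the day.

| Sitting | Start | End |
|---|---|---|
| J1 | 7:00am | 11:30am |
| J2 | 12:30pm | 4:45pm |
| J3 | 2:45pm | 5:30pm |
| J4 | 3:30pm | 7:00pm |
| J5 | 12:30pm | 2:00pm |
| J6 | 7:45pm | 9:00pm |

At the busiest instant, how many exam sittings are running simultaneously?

Walk through starts and ends in time order (an end at T is processed before a start at T):
7:00am start J1 → 1
11:30am end J1 → 0
12:30pm start J2 → 1
12:30pm start J5 → 2
2:00pm end J5 → 1
2:45pm start J3 → 2
3:30pm start J4 → 3
4:45pm end J2 → 2
5:30pm end J3 → 1
7:00pm end J4 → 0
7:45pm start J6 → 1
9:00pm end J6 → 0
Peak is 3, at 3:30pm (J2, J3, J4).

3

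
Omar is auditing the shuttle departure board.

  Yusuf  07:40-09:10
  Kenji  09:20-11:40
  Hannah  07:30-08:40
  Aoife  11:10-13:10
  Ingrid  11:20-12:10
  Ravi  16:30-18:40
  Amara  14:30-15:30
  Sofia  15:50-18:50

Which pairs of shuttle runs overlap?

Sorted by start: Hannah, Yusuf, Kenji, Aoife, Ingrid, Amara, Sofia, Ravi.
Yusuf starts before Hannah ends → Hannah and Yusuf overlap.
Kenji starts after Hannah ends, so nothing later overlaps Hannah either.
Kenji starts after Yusuf ends, so nothing later overlaps Yusuf either.
Aoife starts before Kenji ends → Kenji and Aoife overlap.
Ingrid starts before Kenji ends → Kenji and Ingrid overlap.
Amara starts after Kenji ends, so nothing later overlaps Kenji either.
Ingrid starts before Aoife ends → Aoife and Ingrid overlap.
Amara starts after Aoife ends, so nothing later overlaps Aoife either.
Amara starts after Ingrid ends, so nothing later overlaps Ingrid either.
Sofia starts after Amara ends, so nothing later overlaps Amara either.
Ravi starts before Sofia ends → Sofia and Ravi overlap.

Aoife & Ingrid, Aoife & Kenji, Hannah & Yusuf, Ingrid & Kenji, Ravi & Sofia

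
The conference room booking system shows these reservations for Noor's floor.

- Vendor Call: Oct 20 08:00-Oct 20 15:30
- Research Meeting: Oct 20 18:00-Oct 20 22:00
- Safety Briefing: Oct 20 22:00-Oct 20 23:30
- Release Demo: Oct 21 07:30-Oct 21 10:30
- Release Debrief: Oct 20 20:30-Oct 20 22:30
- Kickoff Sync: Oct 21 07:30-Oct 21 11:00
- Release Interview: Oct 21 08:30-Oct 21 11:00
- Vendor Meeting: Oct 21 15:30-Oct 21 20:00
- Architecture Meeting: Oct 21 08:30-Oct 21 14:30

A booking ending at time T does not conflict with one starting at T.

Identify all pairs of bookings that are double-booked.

Architecture Meeting & Kickoff Sync, Architecture Meeting & Release Demo, Architecture Meeting & Release Interview, Kickoff Sync & Release Demo, Kickoff Sync & Release Interview, Release Debrief & Research Meeting, Release Debrief & Safety Briefing, Release Demo & Release Interview

Sorted by start: Vendor Call, Research Meeting, Release Debrief, Safety Briefing, Release Demo, Kickoff Sync, Release Interview, Architecture Meeting, Vendor Meeting.
Research Meeting starts after Vendor Call ends, so Vendor Call has no further overlaps.
Release Debrief starts before Research Meeting ends → Research Meeting and Release Debrief overlap.
Safety Briefing starts exactly when Research Meeting ends (back-to-back, no overlap), so Research Meeting has no further overlaps.
Safety Briefing starts before Release Debrief ends → Release Debrief and Safety Briefing overlap.
Release Demo starts after Release Debrief ends, so Release Debrief has no further overlaps.
Release Demo starts after Safety Briefing ends, so Safety Briefing has no further overlaps.
Kickoff Sync starts before Release Demo ends → Release Demo and Kickoff Sync overlap.
Release Interview starts before Release Demo ends → Release Demo and Release Interview overlap.
Architecture Meeting starts before Release Demo ends → Release Demo and Architecture Meeting overlap.
Vendor Meeting starts after Release Demo ends.
Release Interview starts before Kickoff Sync ends → Kickoff Sync and Release Interview overlap.
Architecture Meeting starts before Kickoff Sync ends → Kickoff Sync and Architecture Meeting overlap.
Vendor Meeting starts after Kickoff Sync ends.
Architecture Meeting starts before Release Interview ends → Release Interview and Architecture Meeting overlap.
Vendor Meeting starts after Release Interview ends.
Vendor Meeting starts after Architecture Meeting ends.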